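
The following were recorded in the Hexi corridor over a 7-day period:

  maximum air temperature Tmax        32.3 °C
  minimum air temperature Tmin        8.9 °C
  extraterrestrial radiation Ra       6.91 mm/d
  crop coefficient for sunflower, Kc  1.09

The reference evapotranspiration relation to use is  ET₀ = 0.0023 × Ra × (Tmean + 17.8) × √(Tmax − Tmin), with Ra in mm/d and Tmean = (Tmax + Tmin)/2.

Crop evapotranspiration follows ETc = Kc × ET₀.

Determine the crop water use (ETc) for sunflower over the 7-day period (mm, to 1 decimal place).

Tmean = (32.3 + 8.9)/2 = 20.60 °C
ET₀ = 0.0023 × 6.91 × (20.60 + 17.8) × √23.4 = 0.0023 × 6.91 × 38.40 × 4.8374 = 2.9522 mm/d
ETc = Kc × ET₀ = 1.09 × 2.9522 = 3.2179 mm/d
Over 7 days: 3.2179 × 7 = 22.525 mm

22.5 mm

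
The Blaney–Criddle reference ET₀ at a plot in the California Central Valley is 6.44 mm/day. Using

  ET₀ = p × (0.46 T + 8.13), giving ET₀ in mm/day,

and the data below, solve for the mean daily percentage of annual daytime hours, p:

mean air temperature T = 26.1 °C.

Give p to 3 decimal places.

p = ET₀ / (0.46 T + 8.13) = 6.44 / (0.46 × 26.1 + 8.13) = 6.44 / 20.136 = 0.3198

0.320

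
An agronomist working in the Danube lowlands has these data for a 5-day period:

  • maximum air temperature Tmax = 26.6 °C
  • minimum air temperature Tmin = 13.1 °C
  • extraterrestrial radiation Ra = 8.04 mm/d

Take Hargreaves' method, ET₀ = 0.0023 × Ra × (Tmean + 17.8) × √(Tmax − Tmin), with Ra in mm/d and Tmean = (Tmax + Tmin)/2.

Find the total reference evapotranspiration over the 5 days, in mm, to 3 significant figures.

Tmean = (26.6 + 13.1)/2 = 19.85 °C
ET₀ = 0.0023 × 8.04 × (19.85 + 17.8) × √13.5 = 0.0023 × 8.04 × 37.65 × 3.6742 = 2.5581 mm/d
Over 5 days: 2.5581 × 5 = 12.791 mm

12.8 mm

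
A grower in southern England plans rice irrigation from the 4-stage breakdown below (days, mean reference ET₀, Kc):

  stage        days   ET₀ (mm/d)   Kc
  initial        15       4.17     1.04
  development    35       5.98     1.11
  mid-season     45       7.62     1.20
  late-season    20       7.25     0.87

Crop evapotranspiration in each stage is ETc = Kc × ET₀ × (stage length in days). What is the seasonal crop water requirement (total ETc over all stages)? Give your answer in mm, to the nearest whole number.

835 mm

initial: 1.04 × 4.17 × 15 = 65.05 mm
development: 1.11 × 5.98 × 35 = 232.32 mm
mid-season: 1.20 × 7.62 × 45 = 411.48 mm
late-season: 0.87 × 7.25 × 20 = 126.15 mm
Seasonal total = 835.00 mm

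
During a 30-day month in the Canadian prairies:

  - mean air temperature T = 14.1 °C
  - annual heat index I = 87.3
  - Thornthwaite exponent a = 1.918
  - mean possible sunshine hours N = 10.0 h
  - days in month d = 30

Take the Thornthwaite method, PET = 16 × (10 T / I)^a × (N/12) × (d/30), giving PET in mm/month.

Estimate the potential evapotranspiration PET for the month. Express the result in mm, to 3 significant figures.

33.4 mm

10T/I = 10 × 14.1 / 87.3 = 1.6151
(10T/I)^a = 1.6151^1.918 = 2.5080
Uncorrected PET = 16 × 2.5080 = 40.128 mm
Correction = (N/12)(d/30) = (10.0/12)(30/30) = 0.8333
PET = 40.128 × 0.8333 = 33.439 mm/month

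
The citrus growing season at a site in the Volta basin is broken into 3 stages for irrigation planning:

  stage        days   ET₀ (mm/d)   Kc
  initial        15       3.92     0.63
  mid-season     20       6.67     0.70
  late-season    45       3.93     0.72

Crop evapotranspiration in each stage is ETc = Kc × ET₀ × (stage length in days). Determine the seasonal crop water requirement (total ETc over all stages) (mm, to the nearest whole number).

258 mm

initial: 0.63 × 3.92 × 15 = 37.04 mm
mid-season: 0.70 × 6.67 × 20 = 93.38 mm
late-season: 0.72 × 3.93 × 45 = 127.33 mm
Seasonal total = 257.75 mm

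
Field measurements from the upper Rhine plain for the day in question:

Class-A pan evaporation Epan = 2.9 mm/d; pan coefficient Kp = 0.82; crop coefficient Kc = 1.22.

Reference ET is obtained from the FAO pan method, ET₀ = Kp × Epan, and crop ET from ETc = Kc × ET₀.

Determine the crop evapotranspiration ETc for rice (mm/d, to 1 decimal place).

2.9 mm/d

ET₀ = 0.82 × 2.9 = 2.3780 mm/d
ETc = Kc × ET₀ = 1.22 × 2.3780 = 2.9012 mm/d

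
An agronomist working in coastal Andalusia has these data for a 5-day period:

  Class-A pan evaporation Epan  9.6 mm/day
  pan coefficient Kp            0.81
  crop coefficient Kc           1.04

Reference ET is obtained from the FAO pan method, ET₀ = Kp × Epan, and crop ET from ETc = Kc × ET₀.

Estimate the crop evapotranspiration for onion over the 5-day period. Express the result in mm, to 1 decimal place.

40.4 mm

ET₀ = 0.81 × 9.6 = 7.7760 mm/d
ETc = Kc × ET₀ = 1.04 × 7.7760 = 8.0870 mm/d
Over 5 days: 8.0870 × 5 = 40.435 mm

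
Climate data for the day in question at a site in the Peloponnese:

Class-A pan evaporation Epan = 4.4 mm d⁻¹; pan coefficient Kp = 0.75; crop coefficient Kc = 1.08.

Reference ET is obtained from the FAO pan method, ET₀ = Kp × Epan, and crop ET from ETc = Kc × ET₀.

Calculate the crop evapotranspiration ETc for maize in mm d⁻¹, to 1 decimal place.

3.6 mm d⁻¹

ET₀ = 0.75 × 4.4 = 3.3000 mm/d
ETc = Kc × ET₀ = 1.08 × 3.3000 = 3.5640 mm/d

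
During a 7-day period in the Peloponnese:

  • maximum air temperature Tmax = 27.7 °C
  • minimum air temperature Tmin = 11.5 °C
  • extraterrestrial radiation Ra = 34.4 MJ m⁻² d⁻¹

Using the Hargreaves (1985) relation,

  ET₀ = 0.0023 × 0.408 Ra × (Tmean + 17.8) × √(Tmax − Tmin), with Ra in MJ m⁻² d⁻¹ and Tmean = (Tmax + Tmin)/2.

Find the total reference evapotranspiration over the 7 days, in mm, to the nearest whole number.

34 mm

Tmean = (27.7 + 11.5)/2 = 19.60 °C
0.408 Ra = 0.408 × 34.4 = 14.0352 mm/d equivalent
ET₀ = 0.0023 × 14.0352 × (19.60 + 17.8) × √16.2 = 0.0023 × 14.0352 × 37.40 × 4.0249 = 4.8593 mm/d
Over 7 days: 4.8593 × 7 = 34.015 mm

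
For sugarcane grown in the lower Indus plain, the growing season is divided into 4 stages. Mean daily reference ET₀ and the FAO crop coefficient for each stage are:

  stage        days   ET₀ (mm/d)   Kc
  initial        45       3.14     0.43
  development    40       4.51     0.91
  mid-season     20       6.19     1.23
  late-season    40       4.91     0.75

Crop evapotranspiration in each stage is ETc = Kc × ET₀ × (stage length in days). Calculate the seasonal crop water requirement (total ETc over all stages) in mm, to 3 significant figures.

524 mm

initial: 0.43 × 3.14 × 45 = 60.76 mm
development: 0.91 × 4.51 × 40 = 164.16 mm
mid-season: 1.23 × 6.19 × 20 = 152.27 mm
late-season: 0.75 × 4.91 × 40 = 147.30 mm
Seasonal total = 524.49 mm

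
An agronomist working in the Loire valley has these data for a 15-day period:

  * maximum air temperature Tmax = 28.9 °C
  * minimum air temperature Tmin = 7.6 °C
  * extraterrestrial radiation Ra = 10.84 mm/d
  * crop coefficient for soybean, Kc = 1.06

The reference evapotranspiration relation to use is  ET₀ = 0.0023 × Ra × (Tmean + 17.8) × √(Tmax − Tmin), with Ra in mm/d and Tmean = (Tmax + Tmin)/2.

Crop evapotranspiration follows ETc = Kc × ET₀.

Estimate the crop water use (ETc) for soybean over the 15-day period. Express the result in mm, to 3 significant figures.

66.0 mm

Tmean = (28.9 + 7.6)/2 = 18.25 °C
ET₀ = 0.0023 × 10.84 × (18.25 + 17.8) × √21.3 = 0.0023 × 10.84 × 36.05 × 4.6152 = 4.1481 mm/d
ETc = Kc × ET₀ = 1.06 × 4.1481 = 4.3970 mm/d
Over 15 days: 4.3970 × 15 = 65.955 mm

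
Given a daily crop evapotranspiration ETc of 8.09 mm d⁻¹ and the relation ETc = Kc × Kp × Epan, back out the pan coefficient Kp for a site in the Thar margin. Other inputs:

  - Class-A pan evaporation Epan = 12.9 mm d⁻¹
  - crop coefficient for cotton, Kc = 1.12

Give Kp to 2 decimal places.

ETc = Kc × Kp × Epan  ⇒  Kp = ETc / (Kc × Epan)
Kp = 8.09 / (1.12 × 12.9) = 8.09 / 14.448 = 0.5599

0.56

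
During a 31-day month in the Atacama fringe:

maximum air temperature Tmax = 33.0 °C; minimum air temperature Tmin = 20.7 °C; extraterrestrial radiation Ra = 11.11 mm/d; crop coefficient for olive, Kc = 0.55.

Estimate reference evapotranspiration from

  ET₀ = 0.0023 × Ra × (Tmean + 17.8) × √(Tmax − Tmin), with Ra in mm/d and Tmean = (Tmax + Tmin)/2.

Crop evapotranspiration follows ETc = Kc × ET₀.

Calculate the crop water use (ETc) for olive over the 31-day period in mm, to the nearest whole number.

Tmean = (33.0 + 20.7)/2 = 26.85 °C
ET₀ = 0.0023 × 11.11 × (26.85 + 17.8) × √12.3 = 0.0023 × 11.11 × 44.65 × 3.5071 = 4.0014 mm/d
ETc = Kc × ET₀ = 0.55 × 4.0014 = 2.2008 mm/d
Over 31 days: 2.2008 × 31 = 68.225 mm

68 mm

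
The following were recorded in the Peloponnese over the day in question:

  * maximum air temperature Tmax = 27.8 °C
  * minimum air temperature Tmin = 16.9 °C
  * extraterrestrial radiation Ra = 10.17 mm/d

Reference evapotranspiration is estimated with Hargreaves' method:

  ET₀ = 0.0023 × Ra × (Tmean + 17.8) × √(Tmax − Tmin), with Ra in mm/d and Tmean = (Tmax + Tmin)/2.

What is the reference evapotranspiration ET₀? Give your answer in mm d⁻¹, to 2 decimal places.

Tmean = (27.8 + 16.9)/2 = 22.35 °C
ET₀ = 0.0023 × 10.17 × (22.35 + 17.8) × √10.9 = 0.0023 × 10.17 × 40.15 × 3.3015 = 3.1006 mm/d

3.10 mm d⁻¹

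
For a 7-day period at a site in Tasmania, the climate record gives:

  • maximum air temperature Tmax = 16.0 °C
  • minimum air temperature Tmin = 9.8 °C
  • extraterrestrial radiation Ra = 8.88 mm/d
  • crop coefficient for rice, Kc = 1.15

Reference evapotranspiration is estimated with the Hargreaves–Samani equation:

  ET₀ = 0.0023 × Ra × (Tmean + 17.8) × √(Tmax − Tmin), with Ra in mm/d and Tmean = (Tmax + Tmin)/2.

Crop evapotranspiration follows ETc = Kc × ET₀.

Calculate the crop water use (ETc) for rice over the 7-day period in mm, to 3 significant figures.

12.6 mm

Tmean = (16.0 + 9.8)/2 = 12.90 °C
ET₀ = 0.0023 × 8.88 × (12.90 + 17.8) × √6.2 = 0.0023 × 8.88 × 30.70 × 2.4900 = 1.5613 mm/d
ETc = Kc × ET₀ = 1.15 × 1.5613 = 1.7955 mm/d
Over 7 days: 1.7955 × 7 = 12.569 mm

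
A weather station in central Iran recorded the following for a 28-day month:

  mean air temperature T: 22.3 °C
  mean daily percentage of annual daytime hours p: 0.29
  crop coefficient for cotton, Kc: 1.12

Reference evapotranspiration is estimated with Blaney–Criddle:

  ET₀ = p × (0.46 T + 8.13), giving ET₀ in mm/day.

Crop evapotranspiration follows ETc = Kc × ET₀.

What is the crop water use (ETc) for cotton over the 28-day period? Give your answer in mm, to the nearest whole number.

167 mm

ET₀ = 0.29 × (0.46 × 22.3 + 8.13) = 0.29 × 18.388 = 5.3325 mm/d
ETc = Kc × ET₀ = 1.12 × 5.3325 = 5.9724 mm/d
Over 28 days: 5.9724 × 28 = 167.227 mm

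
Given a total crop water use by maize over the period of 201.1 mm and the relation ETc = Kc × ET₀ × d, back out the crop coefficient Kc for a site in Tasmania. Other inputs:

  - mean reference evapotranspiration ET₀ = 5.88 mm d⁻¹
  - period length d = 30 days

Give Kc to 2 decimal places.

1.14

ETc = Kc × ET₀ × d  ⇒  Kc = ETc / (ET₀ × d)
Kc = 201.1 / (5.88 × 30) = 201.1 / 176.40 = 1.1400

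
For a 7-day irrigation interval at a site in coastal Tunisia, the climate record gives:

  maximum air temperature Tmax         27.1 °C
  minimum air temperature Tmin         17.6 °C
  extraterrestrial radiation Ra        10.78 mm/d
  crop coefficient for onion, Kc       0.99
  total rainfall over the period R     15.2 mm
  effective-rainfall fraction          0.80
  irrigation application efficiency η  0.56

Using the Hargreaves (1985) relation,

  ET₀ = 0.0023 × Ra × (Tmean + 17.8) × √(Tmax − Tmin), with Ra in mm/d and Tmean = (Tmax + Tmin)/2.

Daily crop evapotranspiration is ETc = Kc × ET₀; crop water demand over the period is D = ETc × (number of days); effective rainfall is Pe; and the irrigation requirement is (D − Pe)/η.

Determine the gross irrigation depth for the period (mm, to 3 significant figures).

Tmean = (27.1 + 17.6)/2 = 22.35 °C
ET₀ = 0.0023 × 10.78 × (22.35 + 17.8) × √9.5 = 0.0023 × 10.78 × 40.15 × 3.0822 = 3.0683 mm/d
ETc = Kc × ET₀ = 0.99 × 3.0683 = 3.0376 mm/d
Crop demand D = ETc × 7 d = 3.0376 × 7 = 21.263 mm
Pe = 0.80 × 15.2 = 12.160 mm
D − Pe = 21.263 − 12.160 = 9.103 mm
Gross irrigation = 9.103 / 0.56 = 16.255 mm

16.3 mm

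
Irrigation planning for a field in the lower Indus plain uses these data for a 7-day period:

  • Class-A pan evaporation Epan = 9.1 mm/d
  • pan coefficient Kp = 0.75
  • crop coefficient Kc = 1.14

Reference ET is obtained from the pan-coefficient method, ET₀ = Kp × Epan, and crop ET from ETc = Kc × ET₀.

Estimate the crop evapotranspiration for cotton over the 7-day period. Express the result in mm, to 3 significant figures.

ET₀ = 0.75 × 9.1 = 6.8250 mm/d
ETc = Kc × ET₀ = 1.14 × 6.8250 = 7.7805 mm/d
Over 7 days: 7.7805 × 7 = 54.464 mm

54.5 mm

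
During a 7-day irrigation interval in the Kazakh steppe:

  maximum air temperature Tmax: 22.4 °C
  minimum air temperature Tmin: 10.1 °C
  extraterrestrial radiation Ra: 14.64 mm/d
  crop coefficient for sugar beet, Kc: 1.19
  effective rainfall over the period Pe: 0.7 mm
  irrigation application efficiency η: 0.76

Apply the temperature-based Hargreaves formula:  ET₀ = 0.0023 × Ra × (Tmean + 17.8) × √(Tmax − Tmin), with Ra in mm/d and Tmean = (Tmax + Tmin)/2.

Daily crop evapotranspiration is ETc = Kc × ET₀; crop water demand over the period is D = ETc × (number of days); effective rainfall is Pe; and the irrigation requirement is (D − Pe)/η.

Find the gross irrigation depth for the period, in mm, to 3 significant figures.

43.2 mm

Tmean = (22.4 + 10.1)/2 = 16.25 °C
ET₀ = 0.0023 × 14.64 × (16.25 + 17.8) × √12.3 = 0.0023 × 14.64 × 34.05 × 3.5071 = 4.0210 mm/d
ETc = Kc × ET₀ = 1.19 × 4.0210 = 4.7850 mm/d
Crop demand D = ETc × 7 d = 4.7850 × 7 = 33.495 mm
D − Pe = 33.495 − 0.7 = 32.795 mm
Gross irrigation = 32.795 / 0.76 = 43.151 mm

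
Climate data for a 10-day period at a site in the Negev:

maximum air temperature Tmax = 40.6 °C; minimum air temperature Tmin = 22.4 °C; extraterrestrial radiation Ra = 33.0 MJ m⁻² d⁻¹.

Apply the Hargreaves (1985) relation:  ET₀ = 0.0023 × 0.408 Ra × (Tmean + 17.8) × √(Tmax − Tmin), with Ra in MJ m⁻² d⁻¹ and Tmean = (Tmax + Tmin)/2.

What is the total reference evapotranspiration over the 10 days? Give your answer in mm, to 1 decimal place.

Tmean = (40.6 + 22.4)/2 = 31.50 °C
0.408 Ra = 0.408 × 33.0 = 13.4640 mm/d equivalent
ET₀ = 0.0023 × 13.4640 × (31.50 + 17.8) × √18.2 = 0.0023 × 13.4640 × 49.30 × 4.2661 = 6.5130 mm/d
Over 10 days: 6.5130 × 10 = 65.130 mm

65.1 mm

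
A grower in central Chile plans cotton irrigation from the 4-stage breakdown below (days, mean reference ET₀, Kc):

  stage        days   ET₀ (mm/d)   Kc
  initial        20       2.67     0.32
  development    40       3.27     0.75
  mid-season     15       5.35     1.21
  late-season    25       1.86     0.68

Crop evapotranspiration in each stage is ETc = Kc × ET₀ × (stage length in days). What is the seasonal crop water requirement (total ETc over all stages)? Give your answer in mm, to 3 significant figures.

initial: 0.32 × 2.67 × 20 = 17.09 mm
development: 0.75 × 3.27 × 40 = 98.10 mm
mid-season: 1.21 × 5.35 × 15 = 97.10 mm
late-season: 0.68 × 1.86 × 25 = 31.62 mm
Seasonal total = 243.91 mm

244 mm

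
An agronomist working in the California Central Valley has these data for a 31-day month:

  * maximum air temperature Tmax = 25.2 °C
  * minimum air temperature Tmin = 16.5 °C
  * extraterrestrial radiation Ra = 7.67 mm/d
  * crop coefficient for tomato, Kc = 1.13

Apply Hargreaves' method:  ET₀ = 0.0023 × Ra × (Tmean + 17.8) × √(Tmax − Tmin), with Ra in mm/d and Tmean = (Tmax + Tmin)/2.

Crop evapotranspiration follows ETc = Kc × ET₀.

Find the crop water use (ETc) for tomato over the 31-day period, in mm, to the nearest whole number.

70 mm

Tmean = (25.2 + 16.5)/2 = 20.85 °C
ET₀ = 0.0023 × 7.67 × (20.85 + 17.8) × √8.7 = 0.0023 × 7.67 × 38.65 × 2.9496 = 2.0111 mm/d
ETc = Kc × ET₀ = 1.13 × 2.0111 = 2.2725 mm/d
Over 31 days: 2.2725 × 31 = 70.448 mm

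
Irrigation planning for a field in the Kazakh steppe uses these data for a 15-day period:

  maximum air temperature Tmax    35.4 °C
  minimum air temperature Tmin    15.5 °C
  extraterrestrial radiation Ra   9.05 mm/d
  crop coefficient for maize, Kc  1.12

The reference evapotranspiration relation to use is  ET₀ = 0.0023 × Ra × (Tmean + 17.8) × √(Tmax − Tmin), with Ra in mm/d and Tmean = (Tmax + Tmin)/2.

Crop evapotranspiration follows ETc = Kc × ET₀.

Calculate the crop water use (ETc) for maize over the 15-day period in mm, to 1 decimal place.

Tmean = (35.4 + 15.5)/2 = 25.45 °C
ET₀ = 0.0023 × 9.05 × (25.45 + 17.8) × √19.9 = 0.0023 × 9.05 × 43.25 × 4.4609 = 4.0159 mm/d
ETc = Kc × ET₀ = 1.12 × 4.0159 = 4.4978 mm/d
Over 15 days: 4.4978 × 15 = 67.467 mm

67.5 mm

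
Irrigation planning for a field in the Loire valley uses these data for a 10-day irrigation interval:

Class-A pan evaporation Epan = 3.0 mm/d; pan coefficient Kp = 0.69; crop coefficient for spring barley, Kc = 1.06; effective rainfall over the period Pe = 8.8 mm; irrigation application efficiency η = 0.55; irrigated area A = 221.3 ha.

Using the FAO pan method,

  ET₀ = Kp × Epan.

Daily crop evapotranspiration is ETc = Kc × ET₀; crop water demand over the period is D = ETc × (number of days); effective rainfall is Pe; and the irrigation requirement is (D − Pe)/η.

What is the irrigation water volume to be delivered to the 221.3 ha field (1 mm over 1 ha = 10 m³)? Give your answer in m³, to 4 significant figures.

52880 m³

ET₀ = 0.69 × 3.0 = 2.0700 mm/d
ETc = Kc × ET₀ = 1.06 × 2.0700 = 2.1942 mm/d
Crop demand D = ETc × 10 d = 2.1942 × 10 = 21.942 mm
D − Pe = 21.942 − 8.8 = 13.142 mm
Gross irrigation = 13.142 / 0.55 = 23.895 mm
Volume = 23.895 mm × 221.3 ha × 10 = 52879.6 m³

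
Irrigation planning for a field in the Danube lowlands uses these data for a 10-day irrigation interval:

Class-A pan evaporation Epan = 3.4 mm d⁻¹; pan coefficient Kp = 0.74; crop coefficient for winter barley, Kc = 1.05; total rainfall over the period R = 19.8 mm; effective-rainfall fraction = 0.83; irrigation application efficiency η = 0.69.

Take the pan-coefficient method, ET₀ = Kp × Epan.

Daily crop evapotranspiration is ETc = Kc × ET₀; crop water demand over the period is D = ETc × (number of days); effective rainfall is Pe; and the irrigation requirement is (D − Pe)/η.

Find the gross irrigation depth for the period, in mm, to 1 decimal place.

14.5 mm

ET₀ = 0.74 × 3.4 = 2.5160 mm/d
ETc = Kc × ET₀ = 1.05 × 2.5160 = 2.6418 mm/d
Crop demand D = ETc × 10 d = 2.6418 × 10 = 26.418 mm
Pe = 0.83 × 19.8 = 16.434 mm
D − Pe = 26.418 − 16.434 = 9.984 mm
Gross irrigation = 9.984 / 0.69 = 14.470 mm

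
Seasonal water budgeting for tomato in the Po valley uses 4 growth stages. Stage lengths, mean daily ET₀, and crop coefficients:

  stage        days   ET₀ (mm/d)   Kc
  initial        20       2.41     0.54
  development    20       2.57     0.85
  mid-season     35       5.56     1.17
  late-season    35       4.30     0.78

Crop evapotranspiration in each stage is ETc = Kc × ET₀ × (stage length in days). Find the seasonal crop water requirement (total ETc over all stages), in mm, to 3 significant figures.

initial: 0.54 × 2.41 × 20 = 26.03 mm
development: 0.85 × 2.57 × 20 = 43.69 mm
mid-season: 1.17 × 5.56 × 35 = 227.68 mm
late-season: 0.78 × 4.30 × 35 = 117.39 mm
Seasonal total = 414.79 mm

415 mm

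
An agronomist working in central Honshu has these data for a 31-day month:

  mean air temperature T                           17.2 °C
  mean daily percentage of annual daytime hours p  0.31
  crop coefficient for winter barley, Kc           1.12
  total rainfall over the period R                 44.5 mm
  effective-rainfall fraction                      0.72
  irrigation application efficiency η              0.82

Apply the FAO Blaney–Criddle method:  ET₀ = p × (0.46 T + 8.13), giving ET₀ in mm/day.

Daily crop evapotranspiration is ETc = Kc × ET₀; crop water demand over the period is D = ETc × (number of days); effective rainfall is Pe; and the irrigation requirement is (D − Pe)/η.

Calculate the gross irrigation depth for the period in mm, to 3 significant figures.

ET₀ = 0.31 × (0.46 × 17.2 + 8.13) = 0.31 × 16.042 = 4.9730 mm/d
ETc = Kc × ET₀ = 1.12 × 4.9730 = 5.5698 mm/d
Crop demand D = ETc × 31 d = 5.5698 × 31 = 172.664 mm
Pe = 0.72 × 44.5 = 32.040 mm
D − Pe = 172.664 − 32.040 = 140.624 mm
Gross irrigation = 140.624 / 0.82 = 171.493 mm

171 mm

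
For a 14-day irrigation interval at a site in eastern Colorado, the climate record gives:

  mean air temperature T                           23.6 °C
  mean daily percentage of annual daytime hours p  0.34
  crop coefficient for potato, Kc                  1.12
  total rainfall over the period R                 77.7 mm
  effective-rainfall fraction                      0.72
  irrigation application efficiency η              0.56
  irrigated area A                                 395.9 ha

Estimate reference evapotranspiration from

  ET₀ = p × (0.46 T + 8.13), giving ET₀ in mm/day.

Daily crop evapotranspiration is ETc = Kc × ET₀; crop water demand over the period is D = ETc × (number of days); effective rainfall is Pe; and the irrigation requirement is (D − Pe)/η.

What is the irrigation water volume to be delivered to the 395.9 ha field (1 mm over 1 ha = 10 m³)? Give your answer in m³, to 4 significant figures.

ET₀ = 0.34 × (0.46 × 23.6 + 8.13) = 0.34 × 18.986 = 6.4552 mm/d
ETc = Kc × ET₀ = 1.12 × 6.4552 = 7.2298 mm/d
Crop demand D = ETc × 14 d = 7.2298 × 14 = 101.217 mm
Pe = 0.72 × 77.7 = 55.944 mm
D − Pe = 101.217 − 55.944 = 45.273 mm
Gross irrigation = 45.273 / 0.56 = 80.845 mm
Volume = 80.845 mm × 395.9 ha × 10 = 320065.4 m³

320100 m³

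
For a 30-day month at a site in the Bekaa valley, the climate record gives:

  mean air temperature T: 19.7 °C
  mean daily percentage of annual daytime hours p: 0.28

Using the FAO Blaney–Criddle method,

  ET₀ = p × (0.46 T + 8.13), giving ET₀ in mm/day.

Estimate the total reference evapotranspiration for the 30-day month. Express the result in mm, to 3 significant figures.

ET₀ = 0.28 × (0.46 × 19.7 + 8.13) = 0.28 × 17.192 = 4.8138 mm/d
Monthly total = 4.8138 × 30 = 144.414 mm

144 mm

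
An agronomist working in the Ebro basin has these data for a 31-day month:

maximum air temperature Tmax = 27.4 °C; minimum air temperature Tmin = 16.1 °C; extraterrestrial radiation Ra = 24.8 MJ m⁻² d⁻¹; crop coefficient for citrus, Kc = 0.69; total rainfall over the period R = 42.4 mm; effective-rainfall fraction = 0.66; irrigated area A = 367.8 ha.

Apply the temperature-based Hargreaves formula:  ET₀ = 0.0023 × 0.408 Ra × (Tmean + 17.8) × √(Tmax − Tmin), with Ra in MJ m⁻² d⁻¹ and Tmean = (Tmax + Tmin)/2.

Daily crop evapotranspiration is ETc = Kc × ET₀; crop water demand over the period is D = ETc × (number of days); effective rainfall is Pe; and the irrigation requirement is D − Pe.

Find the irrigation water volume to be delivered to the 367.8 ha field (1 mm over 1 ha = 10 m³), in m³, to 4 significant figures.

140500 m³

Tmean = (27.4 + 16.1)/2 = 21.75 °C
0.408 Ra = 0.408 × 24.8 = 10.1184 mm/d equivalent
ET₀ = 0.0023 × 10.1184 × (21.75 + 17.8) × √11.3 = 0.0023 × 10.1184 × 39.55 × 3.3615 = 3.0940 mm/d
ETc = Kc × ET₀ = 0.69 × 3.0940 = 2.1349 mm/d
Crop demand D = ETc × 31 d = 2.1349 × 31 = 66.182 mm
Pe = 0.66 × 42.4 = 27.984 mm
D − Pe = 66.182 − 27.984 = 38.198 mm
Volume = 38.198 mm × 367.8 ha × 10 = 140492.2 m³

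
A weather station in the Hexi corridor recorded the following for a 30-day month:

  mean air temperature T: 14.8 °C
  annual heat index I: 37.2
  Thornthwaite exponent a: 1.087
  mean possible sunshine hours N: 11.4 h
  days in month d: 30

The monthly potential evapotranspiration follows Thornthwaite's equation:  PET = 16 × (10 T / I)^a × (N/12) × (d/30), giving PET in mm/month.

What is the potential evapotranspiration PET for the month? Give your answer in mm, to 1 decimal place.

10T/I = 10 × 14.8 / 37.2 = 3.9785
(10T/I)^a = 3.9785^1.087 = 4.4864
Uncorrected PET = 16 × 4.4864 = 71.782 mm
Correction = (N/12)(d/30) = (11.4/12)(30/30) = 0.9500
PET = 71.782 × 0.9500 = 68.193 mm/month

68.2 mm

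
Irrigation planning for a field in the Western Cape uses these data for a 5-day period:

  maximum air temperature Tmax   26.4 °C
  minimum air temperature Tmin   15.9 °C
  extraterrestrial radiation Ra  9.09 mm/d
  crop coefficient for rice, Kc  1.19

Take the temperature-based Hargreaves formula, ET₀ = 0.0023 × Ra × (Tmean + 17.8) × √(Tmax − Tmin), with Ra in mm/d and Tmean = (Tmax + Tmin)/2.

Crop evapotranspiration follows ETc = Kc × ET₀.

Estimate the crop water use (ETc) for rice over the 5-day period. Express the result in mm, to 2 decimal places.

15.70 mm

Tmean = (26.4 + 15.9)/2 = 21.15 °C
ET₀ = 0.0023 × 9.09 × (21.15 + 17.8) × √10.5 = 0.0023 × 9.09 × 38.95 × 3.2404 = 2.6387 mm/d
ETc = Kc × ET₀ = 1.19 × 2.6387 = 3.1401 mm/d
Over 5 days: 3.1401 × 5 = 15.701 mm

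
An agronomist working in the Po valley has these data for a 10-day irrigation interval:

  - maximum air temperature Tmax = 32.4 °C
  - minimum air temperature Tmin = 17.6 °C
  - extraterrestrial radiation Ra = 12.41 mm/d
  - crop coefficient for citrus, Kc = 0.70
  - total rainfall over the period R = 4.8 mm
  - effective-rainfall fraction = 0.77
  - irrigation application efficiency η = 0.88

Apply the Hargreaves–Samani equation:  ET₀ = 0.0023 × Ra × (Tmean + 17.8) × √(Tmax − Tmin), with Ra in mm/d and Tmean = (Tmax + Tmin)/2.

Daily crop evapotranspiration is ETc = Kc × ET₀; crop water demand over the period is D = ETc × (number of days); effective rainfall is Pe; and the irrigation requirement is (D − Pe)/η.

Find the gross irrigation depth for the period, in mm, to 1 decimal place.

Tmean = (32.4 + 17.6)/2 = 25.00 °C
ET₀ = 0.0023 × 12.41 × (25.00 + 17.8) × √14.8 = 0.0023 × 12.41 × 42.80 × 3.8471 = 4.6998 mm/d
ETc = Kc × ET₀ = 0.70 × 4.6998 = 3.2899 mm/d
Crop demand D = ETc × 10 d = 3.2899 × 10 = 32.899 mm
Pe = 0.77 × 4.8 = 3.696 mm
D − Pe = 32.899 − 3.696 = 29.203 mm
Gross irrigation = 29.203 / 0.88 = 33.185 mm

33.2 mm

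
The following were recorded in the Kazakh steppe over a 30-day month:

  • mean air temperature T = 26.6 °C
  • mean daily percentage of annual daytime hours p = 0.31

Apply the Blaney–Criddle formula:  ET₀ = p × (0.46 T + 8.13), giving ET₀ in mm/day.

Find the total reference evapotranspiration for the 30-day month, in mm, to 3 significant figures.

ET₀ = 0.31 × (0.46 × 26.6 + 8.13) = 0.31 × 20.366 = 6.3135 mm/d
Monthly total = 6.3135 × 30 = 189.405 mm

189 mm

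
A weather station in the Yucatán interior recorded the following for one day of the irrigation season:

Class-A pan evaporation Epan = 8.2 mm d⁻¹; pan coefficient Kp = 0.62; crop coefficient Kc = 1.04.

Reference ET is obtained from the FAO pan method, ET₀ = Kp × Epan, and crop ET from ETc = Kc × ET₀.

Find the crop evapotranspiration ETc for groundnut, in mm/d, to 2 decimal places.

ET₀ = 0.62 × 8.2 = 5.0840 mm/d
ETc = Kc × ET₀ = 1.04 × 5.0840 = 5.2874 mm/d

5.29 mm/d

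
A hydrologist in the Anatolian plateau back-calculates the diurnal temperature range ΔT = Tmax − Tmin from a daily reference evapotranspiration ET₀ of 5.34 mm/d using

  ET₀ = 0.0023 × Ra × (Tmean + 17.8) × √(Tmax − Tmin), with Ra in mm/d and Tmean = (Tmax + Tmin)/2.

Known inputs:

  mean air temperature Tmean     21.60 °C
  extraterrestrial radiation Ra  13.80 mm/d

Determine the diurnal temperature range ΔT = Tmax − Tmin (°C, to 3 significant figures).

√ΔT = ET₀ / [0.0023 × Ra × (Tmean+17.8)] = 5.34 / (0.0023 × 13.80 × 39.40) = 4.2701
ΔT = 4.2701² = 18.234 °C

18.2 °C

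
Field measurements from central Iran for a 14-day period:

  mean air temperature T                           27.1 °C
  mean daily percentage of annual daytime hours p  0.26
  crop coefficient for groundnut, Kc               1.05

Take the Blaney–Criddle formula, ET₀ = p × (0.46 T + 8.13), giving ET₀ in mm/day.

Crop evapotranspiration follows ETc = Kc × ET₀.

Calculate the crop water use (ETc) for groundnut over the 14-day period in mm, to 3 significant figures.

78.7 mm

ET₀ = 0.26 × (0.46 × 27.1 + 8.13) = 0.26 × 20.596 = 5.3550 mm/d
ETc = Kc × ET₀ = 1.05 × 5.3550 = 5.6228 mm/d
Over 14 days: 5.6228 × 14 = 78.719 mm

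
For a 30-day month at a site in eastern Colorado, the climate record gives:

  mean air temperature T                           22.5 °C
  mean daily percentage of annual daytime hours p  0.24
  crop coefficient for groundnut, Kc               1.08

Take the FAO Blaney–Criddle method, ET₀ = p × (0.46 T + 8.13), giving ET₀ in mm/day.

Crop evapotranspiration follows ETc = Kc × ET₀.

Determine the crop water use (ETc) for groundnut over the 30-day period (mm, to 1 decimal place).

ET₀ = 0.24 × (0.46 × 22.5 + 8.13) = 0.24 × 18.480 = 4.4352 mm/d
ETc = Kc × ET₀ = 1.08 × 4.4352 = 4.7900 mm/d
Over 30 days: 4.7900 × 30 = 143.700 mm

143.7 mm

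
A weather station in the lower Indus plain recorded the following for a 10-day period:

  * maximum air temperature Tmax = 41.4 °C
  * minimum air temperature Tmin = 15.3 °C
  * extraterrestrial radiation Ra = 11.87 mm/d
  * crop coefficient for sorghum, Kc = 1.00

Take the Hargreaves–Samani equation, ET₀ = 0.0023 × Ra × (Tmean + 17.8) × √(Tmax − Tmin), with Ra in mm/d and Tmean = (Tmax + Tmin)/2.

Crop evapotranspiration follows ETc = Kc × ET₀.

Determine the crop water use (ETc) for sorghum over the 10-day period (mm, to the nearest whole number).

64 mm

Tmean = (41.4 + 15.3)/2 = 28.35 °C
ET₀ = 0.0023 × 11.87 × (28.35 + 17.8) × √26.1 = 0.0023 × 11.87 × 46.15 × 5.1088 = 6.4368 mm/d
ETc = Kc × ET₀ = 1.00 × 6.4368 = 6.4368 mm/d
Over 10 days: 6.4368 × 10 = 64.368 mm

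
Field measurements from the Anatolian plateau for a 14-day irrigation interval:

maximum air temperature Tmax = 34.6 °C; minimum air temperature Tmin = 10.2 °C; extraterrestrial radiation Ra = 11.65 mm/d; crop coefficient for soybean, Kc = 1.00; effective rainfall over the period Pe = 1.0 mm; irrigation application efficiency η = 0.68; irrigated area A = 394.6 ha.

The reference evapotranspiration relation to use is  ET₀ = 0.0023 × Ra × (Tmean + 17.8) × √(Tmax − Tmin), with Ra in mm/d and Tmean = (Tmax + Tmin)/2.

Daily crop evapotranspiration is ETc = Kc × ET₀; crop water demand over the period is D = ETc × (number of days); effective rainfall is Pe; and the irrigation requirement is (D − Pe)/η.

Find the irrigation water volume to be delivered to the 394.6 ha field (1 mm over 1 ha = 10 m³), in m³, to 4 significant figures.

Tmean = (34.6 + 10.2)/2 = 22.40 °C
ET₀ = 0.0023 × 11.65 × (22.40 + 17.8) × √24.4 = 0.0023 × 11.65 × 40.20 × 4.9396 = 5.3207 mm/d
ETc = Kc × ET₀ = 1.00 × 5.3207 = 5.3207 mm/d
Crop demand D = ETc × 14 d = 5.3207 × 14 = 74.490 mm
D − Pe = 74.490 − 1.0 = 73.490 mm
Gross irrigation = 73.490 / 0.68 = 108.074 mm
Volume = 108.074 mm × 394.6 ha × 10 = 426460.0 m³

426500 m³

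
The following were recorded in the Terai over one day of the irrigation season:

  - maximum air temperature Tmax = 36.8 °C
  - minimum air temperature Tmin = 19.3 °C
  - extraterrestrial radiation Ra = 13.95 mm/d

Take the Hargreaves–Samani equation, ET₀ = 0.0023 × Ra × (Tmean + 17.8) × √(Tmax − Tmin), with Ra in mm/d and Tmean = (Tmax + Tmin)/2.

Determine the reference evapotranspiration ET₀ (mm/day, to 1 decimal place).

Tmean = (36.8 + 19.3)/2 = 28.05 °C
ET₀ = 0.0023 × 13.95 × (28.05 + 17.8) × √17.5 = 0.0023 × 13.95 × 45.85 × 4.1833 = 6.1540 mm/d

6.2 mm/day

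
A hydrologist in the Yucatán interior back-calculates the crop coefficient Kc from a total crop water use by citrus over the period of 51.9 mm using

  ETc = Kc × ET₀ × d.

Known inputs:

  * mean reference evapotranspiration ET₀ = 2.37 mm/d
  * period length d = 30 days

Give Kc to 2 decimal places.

ETc = Kc × ET₀ × d  ⇒  Kc = ETc / (ET₀ × d)
Kc = 51.9 / (2.37 × 30) = 51.9 / 71.10 = 0.7300

0.73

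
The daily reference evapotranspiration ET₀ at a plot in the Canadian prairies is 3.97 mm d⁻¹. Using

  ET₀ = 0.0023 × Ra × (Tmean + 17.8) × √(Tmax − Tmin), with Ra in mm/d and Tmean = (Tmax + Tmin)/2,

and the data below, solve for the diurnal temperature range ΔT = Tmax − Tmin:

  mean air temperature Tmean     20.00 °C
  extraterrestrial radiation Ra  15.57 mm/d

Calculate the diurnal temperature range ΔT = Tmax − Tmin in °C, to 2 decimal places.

√ΔT = ET₀ / [0.0023 × Ra × (Tmean+17.8)] = 3.97 / (0.0023 × 15.57 × 37.80) = 2.9328
ΔT = 2.9328² = 8.601 °C

8.60 °C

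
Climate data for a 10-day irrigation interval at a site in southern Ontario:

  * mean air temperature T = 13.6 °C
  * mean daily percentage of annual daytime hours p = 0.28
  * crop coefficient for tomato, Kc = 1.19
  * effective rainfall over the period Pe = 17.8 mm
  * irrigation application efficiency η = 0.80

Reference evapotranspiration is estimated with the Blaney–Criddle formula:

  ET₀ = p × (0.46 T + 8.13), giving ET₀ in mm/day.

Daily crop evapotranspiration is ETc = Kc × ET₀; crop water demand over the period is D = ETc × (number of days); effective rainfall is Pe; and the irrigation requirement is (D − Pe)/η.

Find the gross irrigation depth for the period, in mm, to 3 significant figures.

ET₀ = 0.28 × (0.46 × 13.6 + 8.13) = 0.28 × 14.386 = 4.0281 mm/d
ETc = Kc × ET₀ = 1.19 × 4.0281 = 4.7934 mm/d
Crop demand D = ETc × 10 d = 4.7934 × 10 = 47.934 mm
D − Pe = 47.934 − 17.8 = 30.134 mm
Gross irrigation = 30.134 / 0.80 = 37.668 mm

37.7 mm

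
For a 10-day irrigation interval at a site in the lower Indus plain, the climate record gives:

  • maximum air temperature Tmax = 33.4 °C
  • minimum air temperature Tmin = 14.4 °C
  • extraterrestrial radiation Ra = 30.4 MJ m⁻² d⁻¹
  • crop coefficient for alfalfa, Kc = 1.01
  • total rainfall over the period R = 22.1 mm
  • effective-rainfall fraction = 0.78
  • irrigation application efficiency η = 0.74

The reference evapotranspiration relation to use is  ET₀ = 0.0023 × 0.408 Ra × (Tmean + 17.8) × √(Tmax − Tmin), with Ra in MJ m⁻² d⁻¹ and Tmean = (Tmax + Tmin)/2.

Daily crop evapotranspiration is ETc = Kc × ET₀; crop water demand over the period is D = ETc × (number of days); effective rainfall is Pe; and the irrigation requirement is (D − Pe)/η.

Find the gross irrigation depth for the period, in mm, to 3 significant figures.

47.5 mm

Tmean = (33.4 + 14.4)/2 = 23.90 °C
0.408 Ra = 0.408 × 30.4 = 12.4032 mm/d equivalent
ET₀ = 0.0023 × 12.4032 × (23.90 + 17.8) × √19.0 = 0.0023 × 12.4032 × 41.70 × 4.3589 = 5.1853 mm/d
ETc = Kc × ET₀ = 1.01 × 5.1853 = 5.2372 mm/d
Crop demand D = ETc × 10 d = 5.2372 × 10 = 52.372 mm
Pe = 0.78 × 22.1 = 17.238 mm
D − Pe = 52.372 − 17.238 = 35.134 mm
Gross irrigation = 35.134 / 0.74 = 47.478 mm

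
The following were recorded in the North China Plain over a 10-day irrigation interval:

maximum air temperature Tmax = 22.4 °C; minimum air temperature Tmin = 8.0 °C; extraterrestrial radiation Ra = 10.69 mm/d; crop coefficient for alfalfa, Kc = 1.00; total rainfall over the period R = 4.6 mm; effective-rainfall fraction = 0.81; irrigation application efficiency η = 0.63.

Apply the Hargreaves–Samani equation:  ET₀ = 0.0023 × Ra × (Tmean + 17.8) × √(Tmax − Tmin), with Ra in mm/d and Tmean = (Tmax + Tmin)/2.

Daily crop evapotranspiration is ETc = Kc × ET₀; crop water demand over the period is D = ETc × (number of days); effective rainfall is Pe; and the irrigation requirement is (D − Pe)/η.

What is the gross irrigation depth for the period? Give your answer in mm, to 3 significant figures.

Tmean = (22.4 + 8.0)/2 = 15.20 °C
ET₀ = 0.0023 × 10.69 × (15.20 + 17.8) × √14.4 = 0.0023 × 10.69 × 33.00 × 3.7947 = 3.0789 mm/d
ETc = Kc × ET₀ = 1.00 × 3.0789 = 3.0789 mm/d
Crop demand D = ETc × 10 d = 3.0789 × 10 = 30.789 mm
Pe = 0.81 × 4.6 = 3.726 mm
D − Pe = 30.789 − 3.726 = 27.063 mm
Gross irrigation = 27.063 / 0.63 = 42.957 mm

43.0 mm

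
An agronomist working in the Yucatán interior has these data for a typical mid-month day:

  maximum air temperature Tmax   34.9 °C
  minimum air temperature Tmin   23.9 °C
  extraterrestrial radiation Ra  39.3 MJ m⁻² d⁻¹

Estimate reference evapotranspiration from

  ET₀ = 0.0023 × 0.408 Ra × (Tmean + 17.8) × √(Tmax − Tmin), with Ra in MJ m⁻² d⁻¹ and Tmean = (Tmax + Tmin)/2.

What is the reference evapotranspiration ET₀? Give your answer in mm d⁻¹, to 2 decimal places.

5.77 mm d⁻¹

Tmean = (34.9 + 23.9)/2 = 29.40 °C
0.408 Ra = 0.408 × 39.3 = 16.0344 mm/d equivalent
ET₀ = 0.0023 × 16.0344 × (29.40 + 17.8) × √11.0 = 0.0023 × 16.0344 × 47.20 × 3.3166 = 5.7732 mm/d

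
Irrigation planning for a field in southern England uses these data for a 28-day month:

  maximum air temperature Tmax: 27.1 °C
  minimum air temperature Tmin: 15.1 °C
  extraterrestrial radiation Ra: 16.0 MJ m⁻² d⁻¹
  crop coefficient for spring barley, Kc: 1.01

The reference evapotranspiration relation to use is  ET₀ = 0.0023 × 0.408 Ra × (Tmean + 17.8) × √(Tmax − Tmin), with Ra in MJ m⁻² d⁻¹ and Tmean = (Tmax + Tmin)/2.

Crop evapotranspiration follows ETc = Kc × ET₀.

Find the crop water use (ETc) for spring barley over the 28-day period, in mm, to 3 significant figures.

Tmean = (27.1 + 15.1)/2 = 21.10 °C
0.408 Ra = 0.408 × 16.0 = 6.5280 mm/d equivalent
ET₀ = 0.0023 × 6.5280 × (21.10 + 17.8) × √12.0 = 0.0023 × 6.5280 × 38.90 × 3.4641 = 2.0232 mm/d
ETc = Kc × ET₀ = 1.01 × 2.0232 = 2.0434 mm/d
Over 28 days: 2.0434 × 28 = 57.215 mm

57.2 mm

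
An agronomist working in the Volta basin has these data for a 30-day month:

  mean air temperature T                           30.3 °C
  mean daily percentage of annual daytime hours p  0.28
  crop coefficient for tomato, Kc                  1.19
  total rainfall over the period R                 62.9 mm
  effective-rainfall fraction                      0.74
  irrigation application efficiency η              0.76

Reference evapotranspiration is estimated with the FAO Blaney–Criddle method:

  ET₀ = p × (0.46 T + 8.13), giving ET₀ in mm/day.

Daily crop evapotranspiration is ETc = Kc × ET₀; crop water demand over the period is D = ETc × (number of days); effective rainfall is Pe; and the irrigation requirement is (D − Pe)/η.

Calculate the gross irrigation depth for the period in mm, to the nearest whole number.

229 mm

ET₀ = 0.28 × (0.46 × 30.3 + 8.13) = 0.28 × 22.068 = 6.1790 mm/d
ETc = Kc × ET₀ = 1.19 × 6.1790 = 7.3530 mm/d
Crop demand D = ETc × 30 d = 7.3530 × 30 = 220.590 mm
Pe = 0.74 × 62.9 = 46.546 mm
D − Pe = 220.590 − 46.546 = 174.044 mm
Gross irrigation = 174.044 / 0.76 = 229.005 mm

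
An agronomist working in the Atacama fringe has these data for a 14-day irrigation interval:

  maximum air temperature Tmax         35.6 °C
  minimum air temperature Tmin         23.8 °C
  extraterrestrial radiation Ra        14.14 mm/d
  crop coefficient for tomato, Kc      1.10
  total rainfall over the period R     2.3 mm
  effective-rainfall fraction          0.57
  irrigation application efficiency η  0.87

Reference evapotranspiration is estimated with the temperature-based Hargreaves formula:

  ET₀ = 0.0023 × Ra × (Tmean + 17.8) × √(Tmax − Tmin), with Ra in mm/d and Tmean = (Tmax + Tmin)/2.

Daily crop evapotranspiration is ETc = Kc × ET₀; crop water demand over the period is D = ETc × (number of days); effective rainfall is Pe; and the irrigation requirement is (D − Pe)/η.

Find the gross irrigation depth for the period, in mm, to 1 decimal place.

92.4 mm

Tmean = (35.6 + 23.8)/2 = 29.70 °C
ET₀ = 0.0023 × 14.14 × (29.70 + 17.8) × √11.8 = 0.0023 × 14.14 × 47.50 × 3.4351 = 5.3065 mm/d
ETc = Kc × ET₀ = 1.10 × 5.3065 = 5.8372 mm/d
Crop demand D = ETc × 14 d = 5.8372 × 14 = 81.721 mm
Pe = 0.57 × 2.3 = 1.311 mm
D − Pe = 81.721 − 1.311 = 80.410 mm
Gross irrigation = 80.410 / 0.87 = 92.425 mm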